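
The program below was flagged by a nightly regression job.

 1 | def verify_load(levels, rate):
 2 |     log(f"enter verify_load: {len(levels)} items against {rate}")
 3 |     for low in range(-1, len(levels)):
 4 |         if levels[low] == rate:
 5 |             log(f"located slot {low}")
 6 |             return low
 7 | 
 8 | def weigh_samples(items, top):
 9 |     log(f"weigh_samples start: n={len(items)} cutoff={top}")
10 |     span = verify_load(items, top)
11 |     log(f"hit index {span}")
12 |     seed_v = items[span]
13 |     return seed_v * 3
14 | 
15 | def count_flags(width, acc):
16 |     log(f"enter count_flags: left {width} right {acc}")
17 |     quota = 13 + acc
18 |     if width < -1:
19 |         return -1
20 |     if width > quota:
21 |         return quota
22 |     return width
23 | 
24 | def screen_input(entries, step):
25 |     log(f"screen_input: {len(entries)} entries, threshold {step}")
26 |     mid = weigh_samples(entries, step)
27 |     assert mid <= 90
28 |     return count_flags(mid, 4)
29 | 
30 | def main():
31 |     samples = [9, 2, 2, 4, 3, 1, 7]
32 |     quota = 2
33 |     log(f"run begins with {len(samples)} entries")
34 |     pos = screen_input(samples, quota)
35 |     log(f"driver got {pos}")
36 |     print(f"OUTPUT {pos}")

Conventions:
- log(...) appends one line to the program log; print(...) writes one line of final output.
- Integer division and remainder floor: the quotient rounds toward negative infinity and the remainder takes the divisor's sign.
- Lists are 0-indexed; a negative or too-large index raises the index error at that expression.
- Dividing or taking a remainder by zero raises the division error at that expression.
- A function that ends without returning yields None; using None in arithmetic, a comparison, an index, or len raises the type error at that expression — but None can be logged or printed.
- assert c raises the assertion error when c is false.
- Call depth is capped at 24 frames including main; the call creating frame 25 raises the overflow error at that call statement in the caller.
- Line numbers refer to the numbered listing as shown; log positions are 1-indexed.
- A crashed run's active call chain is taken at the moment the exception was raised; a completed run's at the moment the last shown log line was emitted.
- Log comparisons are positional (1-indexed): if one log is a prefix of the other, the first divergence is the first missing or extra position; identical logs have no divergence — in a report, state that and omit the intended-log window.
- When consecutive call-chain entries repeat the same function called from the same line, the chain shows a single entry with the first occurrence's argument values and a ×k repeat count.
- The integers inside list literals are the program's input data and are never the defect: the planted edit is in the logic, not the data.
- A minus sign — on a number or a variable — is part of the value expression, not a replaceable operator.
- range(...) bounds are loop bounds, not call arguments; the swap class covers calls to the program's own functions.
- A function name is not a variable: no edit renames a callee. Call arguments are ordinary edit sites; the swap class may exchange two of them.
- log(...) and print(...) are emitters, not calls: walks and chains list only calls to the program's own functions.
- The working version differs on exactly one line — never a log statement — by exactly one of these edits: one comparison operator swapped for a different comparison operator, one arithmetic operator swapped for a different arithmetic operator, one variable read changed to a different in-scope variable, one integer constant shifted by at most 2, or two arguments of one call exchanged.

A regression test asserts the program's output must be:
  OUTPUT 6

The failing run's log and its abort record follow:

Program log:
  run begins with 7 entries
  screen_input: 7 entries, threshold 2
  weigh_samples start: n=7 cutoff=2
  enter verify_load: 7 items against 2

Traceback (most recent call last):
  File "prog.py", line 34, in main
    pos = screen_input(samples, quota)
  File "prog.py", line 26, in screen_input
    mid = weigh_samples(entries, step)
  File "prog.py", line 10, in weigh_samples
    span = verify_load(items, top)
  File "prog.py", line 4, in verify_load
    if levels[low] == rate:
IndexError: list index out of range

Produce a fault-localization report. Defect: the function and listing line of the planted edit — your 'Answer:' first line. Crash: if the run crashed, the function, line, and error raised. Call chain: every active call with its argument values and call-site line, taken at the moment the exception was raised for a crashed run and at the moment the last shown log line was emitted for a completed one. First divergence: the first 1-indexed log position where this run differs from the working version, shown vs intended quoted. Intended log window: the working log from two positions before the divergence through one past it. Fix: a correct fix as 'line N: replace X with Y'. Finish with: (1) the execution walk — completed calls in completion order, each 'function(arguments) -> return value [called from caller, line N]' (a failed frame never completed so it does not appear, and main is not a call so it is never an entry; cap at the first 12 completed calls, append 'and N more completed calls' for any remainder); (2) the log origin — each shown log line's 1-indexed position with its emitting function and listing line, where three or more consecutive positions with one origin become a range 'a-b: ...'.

Answer: the defect is in verify_load at line 3.
The tell: The shown log is a 4-line prefix of the intended one, whose next entry is 'located slot 1'.
Crash: verify_load, line 4, IndexError.
Call chain: main -> screen_input([9, 2, 2, 4, 3, 1, 7], 2) (called at line 34) -> weigh_samples([9, 2, 2, 4, 3, 1, 7], 2) (called at line 26) -> verify_load([9, 2, 2, 4, 3, 1, 7], 2) (called at line 10).
First divergence: position 5 — after 4 matching lines the faulty run goes silent; intended next line 'located slot 1'.
Intended log window:
  3: weigh_samples start: n=7 cutoff=2
  4: enter verify_load: 7 items against 2
  5: located slot 1
  6: hit index 1
Execution walk:
  (no call completed)
Origin of each log line:
  1: from main, line 33
  2: from screen_input, line 25
  3: from weigh_samples, line 9
  4: from verify_load, line 2
A correct fix: line 3: replace `-1` with `0`.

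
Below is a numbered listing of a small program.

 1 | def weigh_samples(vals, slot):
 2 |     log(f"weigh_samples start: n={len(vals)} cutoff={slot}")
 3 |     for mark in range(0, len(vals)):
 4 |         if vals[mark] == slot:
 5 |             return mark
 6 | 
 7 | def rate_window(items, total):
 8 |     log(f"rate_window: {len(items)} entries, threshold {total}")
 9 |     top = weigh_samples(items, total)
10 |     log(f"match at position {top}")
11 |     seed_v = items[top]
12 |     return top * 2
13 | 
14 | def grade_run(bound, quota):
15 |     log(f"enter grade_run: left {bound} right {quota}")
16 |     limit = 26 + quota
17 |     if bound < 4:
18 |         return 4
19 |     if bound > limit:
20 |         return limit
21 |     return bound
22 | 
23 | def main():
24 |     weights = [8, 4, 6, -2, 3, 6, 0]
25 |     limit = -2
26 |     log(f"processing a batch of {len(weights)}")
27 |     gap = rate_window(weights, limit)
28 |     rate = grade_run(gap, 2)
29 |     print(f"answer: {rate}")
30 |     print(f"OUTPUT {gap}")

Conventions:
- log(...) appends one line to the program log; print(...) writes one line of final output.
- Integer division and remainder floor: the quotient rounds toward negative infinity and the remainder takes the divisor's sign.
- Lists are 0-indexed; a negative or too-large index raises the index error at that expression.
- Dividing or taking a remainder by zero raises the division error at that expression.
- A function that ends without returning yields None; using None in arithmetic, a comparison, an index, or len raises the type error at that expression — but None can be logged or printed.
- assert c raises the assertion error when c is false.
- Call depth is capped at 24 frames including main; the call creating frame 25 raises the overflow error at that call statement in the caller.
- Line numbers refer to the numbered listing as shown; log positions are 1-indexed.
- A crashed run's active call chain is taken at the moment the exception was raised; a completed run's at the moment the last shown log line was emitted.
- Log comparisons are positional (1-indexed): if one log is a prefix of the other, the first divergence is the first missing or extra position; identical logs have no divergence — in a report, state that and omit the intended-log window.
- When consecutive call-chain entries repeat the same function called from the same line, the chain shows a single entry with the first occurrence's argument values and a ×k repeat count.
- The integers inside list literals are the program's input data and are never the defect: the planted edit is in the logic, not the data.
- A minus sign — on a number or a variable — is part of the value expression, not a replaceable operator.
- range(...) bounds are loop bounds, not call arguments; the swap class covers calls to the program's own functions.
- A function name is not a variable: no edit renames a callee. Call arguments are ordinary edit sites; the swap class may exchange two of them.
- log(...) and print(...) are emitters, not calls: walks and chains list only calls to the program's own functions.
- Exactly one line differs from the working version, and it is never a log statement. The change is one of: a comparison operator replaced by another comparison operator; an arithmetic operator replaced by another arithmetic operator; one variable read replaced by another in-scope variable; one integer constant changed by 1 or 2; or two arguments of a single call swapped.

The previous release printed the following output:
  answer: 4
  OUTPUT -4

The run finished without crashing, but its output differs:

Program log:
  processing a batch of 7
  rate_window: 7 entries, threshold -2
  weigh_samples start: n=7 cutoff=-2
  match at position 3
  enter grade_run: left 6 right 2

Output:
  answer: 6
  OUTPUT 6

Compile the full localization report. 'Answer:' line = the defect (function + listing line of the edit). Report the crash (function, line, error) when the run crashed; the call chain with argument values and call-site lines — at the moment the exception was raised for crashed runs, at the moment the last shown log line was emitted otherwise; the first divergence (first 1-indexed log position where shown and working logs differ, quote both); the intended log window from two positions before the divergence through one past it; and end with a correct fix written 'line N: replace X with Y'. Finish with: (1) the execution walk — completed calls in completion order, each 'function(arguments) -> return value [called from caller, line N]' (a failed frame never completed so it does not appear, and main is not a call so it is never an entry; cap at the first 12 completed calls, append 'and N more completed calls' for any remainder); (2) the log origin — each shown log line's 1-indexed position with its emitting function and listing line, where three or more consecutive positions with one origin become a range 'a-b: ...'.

Answer: the defect is in rate_window at line 12.
Key observation: Position 5 is the first bad log line: 'enter grade_run: left 6 right 2' should read 'enter grade_run: left -4 right 2'.
Call chain: main -> grade_run(6, 2) (called at line 28).
First divergence: position 5 — the shown line 'enter grade_run: left 6 right 2' should read 'enter grade_run: left -4 right 2'.
Intended log window:
  3: weigh_samples start: n=7 cutoff=-2
  4: match at position 3
  5: enter grade_run: left -4 right 2
Execution walk:
  weigh_samples([8, 4, 6, -2, 3, 6, 0], -2) -> 3  [called from rate_window, line 9]
  rate_window([8, 4, 6, -2, 3, 6, 0], -2) -> 6  [called from main, line 27]
  grade_run(6, 2) -> 6  [called from main, line 28]
Log origins:
  1: logged in main at line 26
  2: logged in rate_window at line 8
  3: logged in weigh_samples at line 2
  4: logged in rate_window at line 10
  5: logged in grade_run at line 15
A correct fix: line 12: replace `top` with `seed_v`.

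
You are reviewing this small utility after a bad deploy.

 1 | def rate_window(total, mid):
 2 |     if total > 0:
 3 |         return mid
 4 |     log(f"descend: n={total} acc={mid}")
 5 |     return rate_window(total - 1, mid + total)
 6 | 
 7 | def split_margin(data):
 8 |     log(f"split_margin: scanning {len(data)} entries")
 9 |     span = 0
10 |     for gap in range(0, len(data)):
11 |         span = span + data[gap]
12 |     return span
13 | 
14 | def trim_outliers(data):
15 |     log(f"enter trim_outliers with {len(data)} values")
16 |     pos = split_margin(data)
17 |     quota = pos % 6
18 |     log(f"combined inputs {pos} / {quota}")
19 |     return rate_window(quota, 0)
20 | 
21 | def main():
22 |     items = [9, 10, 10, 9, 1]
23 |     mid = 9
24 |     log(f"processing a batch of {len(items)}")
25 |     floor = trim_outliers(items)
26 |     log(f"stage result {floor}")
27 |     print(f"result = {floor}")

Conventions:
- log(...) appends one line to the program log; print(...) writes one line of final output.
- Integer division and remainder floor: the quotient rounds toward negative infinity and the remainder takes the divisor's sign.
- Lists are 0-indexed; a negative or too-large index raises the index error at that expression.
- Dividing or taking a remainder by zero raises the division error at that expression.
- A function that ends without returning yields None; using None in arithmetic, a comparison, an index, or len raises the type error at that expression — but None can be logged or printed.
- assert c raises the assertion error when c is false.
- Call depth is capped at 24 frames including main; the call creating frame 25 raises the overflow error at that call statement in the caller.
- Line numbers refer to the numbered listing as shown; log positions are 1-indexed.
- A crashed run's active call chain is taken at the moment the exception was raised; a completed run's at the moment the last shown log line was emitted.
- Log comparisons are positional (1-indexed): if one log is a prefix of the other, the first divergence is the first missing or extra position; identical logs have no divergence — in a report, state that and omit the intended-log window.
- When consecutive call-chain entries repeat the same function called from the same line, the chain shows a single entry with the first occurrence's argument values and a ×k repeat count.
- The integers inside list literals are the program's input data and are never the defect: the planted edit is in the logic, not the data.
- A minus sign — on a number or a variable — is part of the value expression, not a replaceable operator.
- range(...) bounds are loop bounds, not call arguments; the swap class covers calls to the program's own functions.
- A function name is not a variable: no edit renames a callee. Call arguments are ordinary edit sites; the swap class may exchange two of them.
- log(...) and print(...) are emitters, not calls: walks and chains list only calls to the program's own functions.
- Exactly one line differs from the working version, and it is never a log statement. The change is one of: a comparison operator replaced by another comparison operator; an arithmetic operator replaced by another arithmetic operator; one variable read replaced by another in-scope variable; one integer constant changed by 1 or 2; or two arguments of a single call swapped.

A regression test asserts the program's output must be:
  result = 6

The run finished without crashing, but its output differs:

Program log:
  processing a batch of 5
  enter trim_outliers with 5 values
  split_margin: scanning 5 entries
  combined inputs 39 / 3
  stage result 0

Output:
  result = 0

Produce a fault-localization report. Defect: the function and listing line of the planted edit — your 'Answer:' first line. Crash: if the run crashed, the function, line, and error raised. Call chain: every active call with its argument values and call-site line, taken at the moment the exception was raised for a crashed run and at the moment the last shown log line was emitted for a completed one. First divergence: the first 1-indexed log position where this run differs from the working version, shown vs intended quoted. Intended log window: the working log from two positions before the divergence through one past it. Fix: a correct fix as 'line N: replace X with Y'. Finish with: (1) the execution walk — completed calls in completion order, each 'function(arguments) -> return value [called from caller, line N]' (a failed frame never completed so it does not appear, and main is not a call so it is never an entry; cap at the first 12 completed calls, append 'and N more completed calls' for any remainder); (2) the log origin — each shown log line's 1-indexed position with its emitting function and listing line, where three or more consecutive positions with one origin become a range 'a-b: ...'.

Answer: the defect is in rate_window at line 2.
Core observation: Position 5 is the first bad log line: 'stage result 0' should read 'descend: n=3 acc=0'.
Call chain: main.
First divergence: at position 5 the run shows 'stage result 0' where the working version logs 'descend: n=3 acc=0'.
Intended log window:
  3: split_margin: scanning 5 entries
  4: combined inputs 39 / 3
  5: descend: n=3 acc=0
  6: descend: n=2 acc=3
Execution walk:
  split_margin([9, 10, 10, 9, 1]) -> 39  [called from trim_outliers, line 16]
  rate_window(3, 0) -> 0  [called from trim_outliers, line 19]
  trim_outliers([9, 10, 10, 9, 1]) -> 0  [called from main, line 25]
Log line origins:
  1: logged in main at line 24
  2: logged in trim_outliers at line 15
  3: logged in split_margin at line 8
  4: logged in trim_outliers at line 18
  5: logged in main at line 26
A correct fix: line 2: replace `>` with `<=`.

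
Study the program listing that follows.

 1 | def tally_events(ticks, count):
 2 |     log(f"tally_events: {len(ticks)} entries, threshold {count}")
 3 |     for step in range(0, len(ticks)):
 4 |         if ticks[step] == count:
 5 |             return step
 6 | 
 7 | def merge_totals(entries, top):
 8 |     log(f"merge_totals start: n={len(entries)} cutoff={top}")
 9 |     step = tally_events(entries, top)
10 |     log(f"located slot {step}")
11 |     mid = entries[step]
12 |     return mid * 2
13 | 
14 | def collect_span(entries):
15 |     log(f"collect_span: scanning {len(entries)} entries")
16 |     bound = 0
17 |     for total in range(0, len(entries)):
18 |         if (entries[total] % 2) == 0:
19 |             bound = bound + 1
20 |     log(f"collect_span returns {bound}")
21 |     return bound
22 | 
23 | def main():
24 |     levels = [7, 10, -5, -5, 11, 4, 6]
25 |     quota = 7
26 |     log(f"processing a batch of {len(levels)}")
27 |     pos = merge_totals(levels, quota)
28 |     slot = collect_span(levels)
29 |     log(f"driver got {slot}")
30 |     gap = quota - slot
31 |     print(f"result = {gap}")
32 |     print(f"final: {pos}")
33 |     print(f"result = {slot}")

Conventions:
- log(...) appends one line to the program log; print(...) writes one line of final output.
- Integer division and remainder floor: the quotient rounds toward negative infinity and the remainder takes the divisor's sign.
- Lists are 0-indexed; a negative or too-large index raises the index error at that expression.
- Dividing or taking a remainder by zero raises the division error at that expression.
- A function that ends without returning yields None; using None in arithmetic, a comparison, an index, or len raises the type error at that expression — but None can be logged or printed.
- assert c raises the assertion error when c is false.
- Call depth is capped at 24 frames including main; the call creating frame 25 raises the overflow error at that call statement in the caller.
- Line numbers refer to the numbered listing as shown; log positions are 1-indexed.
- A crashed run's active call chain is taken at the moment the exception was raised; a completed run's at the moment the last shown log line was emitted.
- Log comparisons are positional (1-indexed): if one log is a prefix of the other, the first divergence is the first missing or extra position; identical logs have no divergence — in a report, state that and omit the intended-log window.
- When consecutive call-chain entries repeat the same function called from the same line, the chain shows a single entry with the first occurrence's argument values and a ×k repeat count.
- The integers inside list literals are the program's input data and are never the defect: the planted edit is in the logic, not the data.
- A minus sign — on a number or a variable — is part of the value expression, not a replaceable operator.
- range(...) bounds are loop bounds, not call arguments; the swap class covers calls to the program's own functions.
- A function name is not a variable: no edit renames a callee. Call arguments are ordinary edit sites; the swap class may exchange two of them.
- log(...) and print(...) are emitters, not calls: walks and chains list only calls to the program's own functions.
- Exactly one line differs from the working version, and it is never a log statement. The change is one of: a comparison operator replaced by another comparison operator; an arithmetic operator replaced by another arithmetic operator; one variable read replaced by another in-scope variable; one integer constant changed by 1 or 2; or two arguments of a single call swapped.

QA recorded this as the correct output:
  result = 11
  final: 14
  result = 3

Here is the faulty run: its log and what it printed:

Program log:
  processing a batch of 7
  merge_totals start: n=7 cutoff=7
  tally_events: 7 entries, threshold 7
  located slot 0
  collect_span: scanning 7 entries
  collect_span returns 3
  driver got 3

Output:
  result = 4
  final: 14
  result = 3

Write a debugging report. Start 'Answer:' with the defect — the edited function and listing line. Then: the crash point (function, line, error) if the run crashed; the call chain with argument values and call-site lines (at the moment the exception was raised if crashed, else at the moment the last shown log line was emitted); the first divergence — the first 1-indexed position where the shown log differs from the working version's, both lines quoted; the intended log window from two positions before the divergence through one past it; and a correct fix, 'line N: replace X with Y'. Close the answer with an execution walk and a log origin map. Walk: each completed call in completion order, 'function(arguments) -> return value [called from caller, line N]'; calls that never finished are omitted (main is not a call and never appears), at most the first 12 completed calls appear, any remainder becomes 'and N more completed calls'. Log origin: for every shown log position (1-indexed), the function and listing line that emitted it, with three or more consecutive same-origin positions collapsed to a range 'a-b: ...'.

Answer: the defect is in main at line 30.
Core observation: Log streams are identical — the defect surfaces only in the printed output.
Call chain: main.
First divergence: none — the logs agree in full.
Execution walk:
  tally_events([7, 10, -5, -5, 11, 4, 6], 7) -> 0  [called from merge_totals, line 9]
  merge_totals([7, 10, -5, -5, 11, 4, 6], 7) -> 14  [called from main, line 27]
  collect_span([7, 10, -5, -5, 11, 4, 6]) -> 3  [called from main, line 28]
Log line origins:
  1: emitted by main (line 26)
  2: emitted by merge_totals (line 8)
  3: emitted by tally_events (line 2)
  4: emitted by merge_totals (line 10)
  5: emitted by collect_span (line 15)
  6: emitted by collect_span (line 20)
  7: emitted by main (line 29)
A correct fix: line 30: replace `quota` with `pos`.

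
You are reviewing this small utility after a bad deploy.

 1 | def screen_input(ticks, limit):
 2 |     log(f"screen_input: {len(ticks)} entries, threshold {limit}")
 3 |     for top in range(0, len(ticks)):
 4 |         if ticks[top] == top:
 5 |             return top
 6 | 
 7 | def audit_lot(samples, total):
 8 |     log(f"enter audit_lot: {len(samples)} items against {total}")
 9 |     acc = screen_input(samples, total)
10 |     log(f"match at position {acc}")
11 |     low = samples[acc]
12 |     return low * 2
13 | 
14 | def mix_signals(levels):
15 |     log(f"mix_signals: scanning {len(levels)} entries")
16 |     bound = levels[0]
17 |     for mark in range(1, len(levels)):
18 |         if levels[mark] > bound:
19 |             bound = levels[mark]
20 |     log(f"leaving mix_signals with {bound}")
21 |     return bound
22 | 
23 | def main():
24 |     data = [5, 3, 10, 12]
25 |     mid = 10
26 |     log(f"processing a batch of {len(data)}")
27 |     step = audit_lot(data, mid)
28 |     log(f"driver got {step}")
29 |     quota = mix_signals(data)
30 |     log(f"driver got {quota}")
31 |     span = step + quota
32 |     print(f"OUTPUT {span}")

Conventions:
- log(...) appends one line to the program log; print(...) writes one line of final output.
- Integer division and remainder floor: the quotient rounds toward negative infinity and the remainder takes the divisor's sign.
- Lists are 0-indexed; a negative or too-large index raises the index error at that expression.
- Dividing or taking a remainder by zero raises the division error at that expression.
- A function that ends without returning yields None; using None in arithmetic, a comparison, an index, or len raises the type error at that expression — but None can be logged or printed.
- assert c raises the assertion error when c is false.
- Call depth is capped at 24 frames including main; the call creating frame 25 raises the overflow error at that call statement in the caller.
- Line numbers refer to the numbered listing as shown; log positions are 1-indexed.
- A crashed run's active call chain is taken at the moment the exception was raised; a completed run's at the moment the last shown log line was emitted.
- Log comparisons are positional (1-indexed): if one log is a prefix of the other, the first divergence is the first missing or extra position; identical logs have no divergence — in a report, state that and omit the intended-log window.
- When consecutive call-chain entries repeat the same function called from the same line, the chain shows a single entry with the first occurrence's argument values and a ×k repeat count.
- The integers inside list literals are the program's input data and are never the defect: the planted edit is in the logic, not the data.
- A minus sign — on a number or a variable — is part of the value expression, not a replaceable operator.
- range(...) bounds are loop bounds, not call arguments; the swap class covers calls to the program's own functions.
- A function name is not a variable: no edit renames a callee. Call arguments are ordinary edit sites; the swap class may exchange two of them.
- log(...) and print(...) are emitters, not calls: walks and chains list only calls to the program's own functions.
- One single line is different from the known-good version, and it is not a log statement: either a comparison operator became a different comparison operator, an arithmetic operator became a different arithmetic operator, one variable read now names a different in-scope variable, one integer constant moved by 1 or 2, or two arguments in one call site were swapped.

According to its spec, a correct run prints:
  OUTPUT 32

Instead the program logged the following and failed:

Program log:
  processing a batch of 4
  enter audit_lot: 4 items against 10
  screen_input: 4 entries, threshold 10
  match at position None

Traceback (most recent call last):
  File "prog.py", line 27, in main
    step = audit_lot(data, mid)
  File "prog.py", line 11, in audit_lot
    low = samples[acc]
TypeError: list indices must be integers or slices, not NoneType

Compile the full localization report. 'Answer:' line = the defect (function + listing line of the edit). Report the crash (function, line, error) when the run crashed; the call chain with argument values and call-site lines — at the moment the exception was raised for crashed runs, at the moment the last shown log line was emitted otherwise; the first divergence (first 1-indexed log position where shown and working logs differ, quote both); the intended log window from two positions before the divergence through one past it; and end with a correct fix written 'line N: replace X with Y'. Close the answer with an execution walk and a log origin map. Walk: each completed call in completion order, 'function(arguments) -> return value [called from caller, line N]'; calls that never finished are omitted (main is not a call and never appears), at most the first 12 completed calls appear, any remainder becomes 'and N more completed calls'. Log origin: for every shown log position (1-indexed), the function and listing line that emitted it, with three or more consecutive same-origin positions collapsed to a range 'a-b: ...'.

Answer: the defect is in screen_input at line 4.
Key observation: At log position 4 the runs split — shown 'match at position None', but the working version logs 'match at position 2'.
Crash: audit_lot, line 11, TypeError.
Call chain: main -> audit_lot([5, 3, 10, 12], 10) (called at line 27).
First divergence: at position 4 the run shows 'match at position None' where the working version logs 'match at position 2'.
Intended log window:
  2: enter audit_lot: 4 items against 10
  3: screen_input: 4 entries, threshold 10
  4: match at position 2
  5: driver got 20
Execution walk:
  screen_input([5, 3, 10, 12], 10) -> None  [called from audit_lot, line 9]
Log line origins:
  1: logged in main at line 26
  2: logged in audit_lot at line 8
  3: logged in screen_input at line 2
  4: logged in audit_lot at line 10
A correct fix: line 4: replace `ticks[top] == top` with `ticks[top] == limit`.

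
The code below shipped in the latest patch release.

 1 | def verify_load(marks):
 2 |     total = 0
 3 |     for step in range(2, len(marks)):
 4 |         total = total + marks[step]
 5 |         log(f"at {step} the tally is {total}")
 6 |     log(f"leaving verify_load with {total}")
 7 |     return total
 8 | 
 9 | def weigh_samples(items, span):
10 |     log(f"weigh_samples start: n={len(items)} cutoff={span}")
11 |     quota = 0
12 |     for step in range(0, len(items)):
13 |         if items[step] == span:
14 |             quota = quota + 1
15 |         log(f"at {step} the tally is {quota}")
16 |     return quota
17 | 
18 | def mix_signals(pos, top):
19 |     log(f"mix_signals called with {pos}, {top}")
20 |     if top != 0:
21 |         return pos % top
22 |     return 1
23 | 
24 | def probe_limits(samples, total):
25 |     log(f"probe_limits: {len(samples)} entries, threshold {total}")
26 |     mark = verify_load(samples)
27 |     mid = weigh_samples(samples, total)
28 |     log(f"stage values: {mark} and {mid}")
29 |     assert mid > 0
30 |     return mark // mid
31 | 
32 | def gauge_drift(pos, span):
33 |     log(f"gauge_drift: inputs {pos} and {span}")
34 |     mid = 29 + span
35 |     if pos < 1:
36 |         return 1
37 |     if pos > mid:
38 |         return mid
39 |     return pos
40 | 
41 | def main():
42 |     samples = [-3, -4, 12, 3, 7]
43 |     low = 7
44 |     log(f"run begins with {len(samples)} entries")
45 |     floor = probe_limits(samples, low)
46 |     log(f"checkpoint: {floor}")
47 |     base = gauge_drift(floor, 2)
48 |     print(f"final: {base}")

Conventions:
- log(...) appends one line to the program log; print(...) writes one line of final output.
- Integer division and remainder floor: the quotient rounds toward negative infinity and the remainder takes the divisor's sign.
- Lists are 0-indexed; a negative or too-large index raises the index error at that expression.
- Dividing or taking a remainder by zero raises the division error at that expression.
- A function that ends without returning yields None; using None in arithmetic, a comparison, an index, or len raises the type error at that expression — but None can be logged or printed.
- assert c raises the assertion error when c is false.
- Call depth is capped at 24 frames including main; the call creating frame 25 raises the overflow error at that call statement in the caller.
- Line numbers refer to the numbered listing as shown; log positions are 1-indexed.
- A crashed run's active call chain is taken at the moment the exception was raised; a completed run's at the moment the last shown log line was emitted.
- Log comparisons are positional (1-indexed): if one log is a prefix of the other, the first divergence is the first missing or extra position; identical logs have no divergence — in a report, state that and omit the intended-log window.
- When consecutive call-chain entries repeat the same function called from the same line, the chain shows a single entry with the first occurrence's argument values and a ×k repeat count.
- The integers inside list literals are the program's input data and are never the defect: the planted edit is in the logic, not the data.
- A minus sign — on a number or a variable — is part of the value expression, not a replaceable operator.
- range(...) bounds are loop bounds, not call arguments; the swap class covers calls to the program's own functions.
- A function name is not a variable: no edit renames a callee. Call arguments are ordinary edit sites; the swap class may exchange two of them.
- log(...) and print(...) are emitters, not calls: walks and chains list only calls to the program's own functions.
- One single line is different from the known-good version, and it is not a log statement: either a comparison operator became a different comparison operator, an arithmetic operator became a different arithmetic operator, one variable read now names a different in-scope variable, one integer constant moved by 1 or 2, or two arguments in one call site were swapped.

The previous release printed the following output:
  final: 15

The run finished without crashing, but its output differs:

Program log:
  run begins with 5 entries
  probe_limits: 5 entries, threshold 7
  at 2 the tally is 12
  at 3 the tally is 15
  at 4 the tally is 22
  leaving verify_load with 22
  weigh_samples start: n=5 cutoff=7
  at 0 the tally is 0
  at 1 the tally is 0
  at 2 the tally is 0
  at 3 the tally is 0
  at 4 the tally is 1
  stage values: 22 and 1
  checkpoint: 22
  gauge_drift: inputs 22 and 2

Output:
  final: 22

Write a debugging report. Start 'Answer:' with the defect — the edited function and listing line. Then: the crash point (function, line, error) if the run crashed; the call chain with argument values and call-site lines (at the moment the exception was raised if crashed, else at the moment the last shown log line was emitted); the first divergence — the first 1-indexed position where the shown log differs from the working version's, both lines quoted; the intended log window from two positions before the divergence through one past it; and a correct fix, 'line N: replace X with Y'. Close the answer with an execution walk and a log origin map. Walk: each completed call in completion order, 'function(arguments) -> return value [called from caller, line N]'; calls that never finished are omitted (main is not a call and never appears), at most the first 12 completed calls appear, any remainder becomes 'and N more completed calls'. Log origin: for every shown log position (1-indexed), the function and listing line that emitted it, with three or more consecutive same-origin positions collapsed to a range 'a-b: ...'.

Answer: the defect is in verify_load at line 3.
Key observation: The earliest visible damage is log position 3 — 'at 2 the tally is 12' rather than the intended 'at 0 the tally is -3'.
Call chain: main -> gauge_drift(22, 2) (called at line 47).
First divergence: position 3; shown 'at 2 the tally is 12' vs intended 'at 0 the tally is -3'.
Intended log window:
  1: run begins with 5 entries
  2: probe_limits: 5 entries, threshold 7
  3: at 0 the tally is -3
  4: at 1 the tally is -7
Execution walk:
  verify_load([-3, -4, 12, 3, 7]) -> 22  [called from probe_limits, line 26]
  weigh_samples([-3, -4, 12, 3, 7], 7) -> 1  [called from probe_limits, line 27]
  probe_limits([-3, -4, 12, 3, 7], 7) -> 22  [called from main, line 45]
  gauge_drift(22, 2) -> 22  [called from main, line 47]
Log origins:
  1: emitted by main (line 44)
  2: emitted by probe_limits (line 25)
  3-5: emitted by verify_load (line 5)
  6: emitted by verify_load (line 6)
  7: emitted by weigh_samples (line 10)
  8-12: emitted by weigh_samples (line 15)
  13: emitted by probe_limits (line 28)
  14: emitted by main (line 46)
  15: emitted by gauge_drift (line 33)
A correct fix: line 3: replace `2` with `0`.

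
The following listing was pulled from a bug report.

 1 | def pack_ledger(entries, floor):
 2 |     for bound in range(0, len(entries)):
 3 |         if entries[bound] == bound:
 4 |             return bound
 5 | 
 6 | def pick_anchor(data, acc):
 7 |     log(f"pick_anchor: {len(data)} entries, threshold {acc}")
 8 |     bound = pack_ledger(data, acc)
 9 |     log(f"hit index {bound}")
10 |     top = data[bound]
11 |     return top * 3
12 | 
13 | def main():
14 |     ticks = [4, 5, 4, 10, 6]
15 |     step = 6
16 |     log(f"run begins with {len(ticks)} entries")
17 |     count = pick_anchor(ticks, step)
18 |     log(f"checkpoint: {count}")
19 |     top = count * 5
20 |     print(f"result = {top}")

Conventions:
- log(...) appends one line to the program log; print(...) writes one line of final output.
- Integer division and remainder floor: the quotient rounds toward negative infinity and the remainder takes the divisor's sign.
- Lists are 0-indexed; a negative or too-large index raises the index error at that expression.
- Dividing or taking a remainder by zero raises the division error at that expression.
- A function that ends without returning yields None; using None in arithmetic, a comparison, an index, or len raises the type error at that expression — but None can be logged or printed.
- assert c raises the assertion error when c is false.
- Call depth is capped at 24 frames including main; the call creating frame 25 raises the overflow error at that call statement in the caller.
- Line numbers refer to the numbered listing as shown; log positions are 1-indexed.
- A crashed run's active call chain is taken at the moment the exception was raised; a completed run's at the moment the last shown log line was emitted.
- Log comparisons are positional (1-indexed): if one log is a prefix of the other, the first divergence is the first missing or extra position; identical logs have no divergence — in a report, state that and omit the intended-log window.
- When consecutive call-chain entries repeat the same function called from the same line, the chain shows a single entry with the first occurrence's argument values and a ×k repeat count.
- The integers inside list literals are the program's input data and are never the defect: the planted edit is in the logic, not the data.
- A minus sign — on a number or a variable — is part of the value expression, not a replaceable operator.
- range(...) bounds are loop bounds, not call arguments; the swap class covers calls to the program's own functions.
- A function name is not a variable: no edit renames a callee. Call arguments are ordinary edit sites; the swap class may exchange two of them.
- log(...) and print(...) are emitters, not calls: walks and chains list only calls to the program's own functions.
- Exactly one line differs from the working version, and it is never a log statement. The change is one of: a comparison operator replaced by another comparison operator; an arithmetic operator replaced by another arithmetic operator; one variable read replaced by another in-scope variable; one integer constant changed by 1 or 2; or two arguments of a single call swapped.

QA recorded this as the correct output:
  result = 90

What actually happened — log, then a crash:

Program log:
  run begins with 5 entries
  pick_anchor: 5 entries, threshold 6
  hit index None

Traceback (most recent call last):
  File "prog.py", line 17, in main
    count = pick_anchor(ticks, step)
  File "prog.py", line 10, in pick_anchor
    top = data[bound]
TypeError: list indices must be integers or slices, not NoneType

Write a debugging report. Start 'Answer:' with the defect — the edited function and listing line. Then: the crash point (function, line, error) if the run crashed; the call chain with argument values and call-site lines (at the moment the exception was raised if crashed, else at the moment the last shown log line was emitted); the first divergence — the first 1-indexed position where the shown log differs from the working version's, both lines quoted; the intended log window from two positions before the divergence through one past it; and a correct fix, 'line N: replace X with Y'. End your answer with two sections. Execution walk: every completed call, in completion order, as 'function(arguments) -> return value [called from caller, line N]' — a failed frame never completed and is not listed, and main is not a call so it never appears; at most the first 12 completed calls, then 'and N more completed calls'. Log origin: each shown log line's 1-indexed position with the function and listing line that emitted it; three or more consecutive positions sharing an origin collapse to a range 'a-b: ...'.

Answer: the defect is in pack_ledger at line 3.
Key observation: Log line 3 is where behavior first shows: 'hit index None' appears instead of 'hit index 4'.
Crash: pick_anchor, line 10, TypeError.
Call chain: main -> pick_anchor([4, 5, 4, 10, 6], 6) (called at line 17).
First divergence: at position 3 the run shows 'hit index None' where the working version logs 'hit index 4'.
Intended log window:
  1: run begins with 5 entries
  2: pick_anchor: 5 entries, threshold 6
  3: hit index 4
  4: checkpoint: 18
Execution walk:
  pack_ledger([4, 5, 4, 10, 6], 6) -> None  [called from pick_anchor, line 8]
Log origins:
  1: logged in main at line 16
  2: logged in pick_anchor at line 7
  3: logged in pick_anchor at line 9
A correct fix: line 3: replace `entries[bound] == bound` with `entries[bound] == floor`.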